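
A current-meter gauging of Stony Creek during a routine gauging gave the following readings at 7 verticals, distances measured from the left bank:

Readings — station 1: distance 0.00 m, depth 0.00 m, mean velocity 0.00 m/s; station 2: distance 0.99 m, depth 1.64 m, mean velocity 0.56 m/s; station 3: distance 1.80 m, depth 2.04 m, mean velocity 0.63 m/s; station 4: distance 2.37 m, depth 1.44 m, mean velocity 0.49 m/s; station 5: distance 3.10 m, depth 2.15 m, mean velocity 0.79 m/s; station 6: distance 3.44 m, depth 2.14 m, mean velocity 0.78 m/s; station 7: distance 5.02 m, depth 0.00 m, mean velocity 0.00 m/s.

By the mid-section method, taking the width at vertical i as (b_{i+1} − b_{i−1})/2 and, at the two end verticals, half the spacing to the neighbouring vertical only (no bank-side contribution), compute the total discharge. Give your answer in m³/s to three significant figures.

4.68 m³/s

w_2 = (1.80 − 0.00)/2 = 0.9 m; q_2 = 0.56 × 1.64 × 0.9 = 0.8266 m³/s
w_3 = (2.37 − 0.99)/2 = 0.69 m; q_3 = 0.63 × 2.04 × 0.69 = 0.8868 m³/s
w_4 = (3.10 − 1.80)/2 = 0.65 m; q_4 = 0.49 × 1.44 × 0.65 = 0.4586 m³/s
w_5 = (3.44 − 2.37)/2 = 0.535 m; q_5 = 0.79 × 2.15 × 0.535 = 0.9087 m³/s
w_6 = (5.02 − 3.10)/2 = 0.96 m; q_6 = 0.78 × 2.14 × 0.96 = 1.602 m³/s
Stations 1, 7 contribute zero (depth or velocity is 0).
Q = Σ qᵢ = 4.683 m³/s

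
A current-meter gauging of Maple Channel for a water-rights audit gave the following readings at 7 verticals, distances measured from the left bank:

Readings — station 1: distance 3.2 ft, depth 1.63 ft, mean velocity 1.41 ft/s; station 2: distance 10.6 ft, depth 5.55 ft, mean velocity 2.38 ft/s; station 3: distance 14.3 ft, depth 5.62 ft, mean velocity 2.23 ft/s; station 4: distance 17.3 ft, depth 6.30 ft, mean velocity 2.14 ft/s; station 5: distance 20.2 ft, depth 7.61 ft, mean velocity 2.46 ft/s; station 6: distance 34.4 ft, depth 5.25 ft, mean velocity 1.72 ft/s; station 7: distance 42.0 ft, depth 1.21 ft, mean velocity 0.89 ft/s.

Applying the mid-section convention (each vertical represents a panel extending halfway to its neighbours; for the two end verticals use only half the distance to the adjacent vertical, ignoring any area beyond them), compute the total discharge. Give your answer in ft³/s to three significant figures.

426 ft³/s

w_1 = (10.6 − 3.2)/2 = 3.7 ft; q_1 = 1.41 × 1.63 × 3.7 = 8.504 ft³/s
w_2 = (14.3 − 3.2)/2 = 5.55 ft; q_2 = 2.38 × 5.55 × 5.55 = 73.31 ft³/s
w_3 = (17.3 − 10.6)/2 = 3.35 ft; q_3 = 2.23 × 5.62 × 3.35 = 41.98 ft³/s
w_4 = (20.2 − 14.3)/2 = 2.95 ft; q_4 = 2.14 × 6.30 × 2.95 = 39.77 ft³/s
w_5 = (34.4 − 17.3)/2 = 8.55 ft; q_5 = 2.46 × 7.61 × 8.55 = 160.1 ft³/s
w_6 = (42.0 − 20.2)/2 = 10.9 ft; q_6 = 1.72 × 5.25 × 10.9 = 98.43 ft³/s
w_7 = (42.0 − 34.4)/2 = 3.8 ft; q_7 = 0.89 × 1.21 × 3.8 = 4.092 ft³/s
Q = Σ qᵢ = 426.2 ft³/s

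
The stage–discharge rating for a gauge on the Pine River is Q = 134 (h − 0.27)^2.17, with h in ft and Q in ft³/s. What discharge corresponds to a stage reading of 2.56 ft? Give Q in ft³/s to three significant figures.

Q = 134 × (2.56 − 0.27)^2.17 = 134 × 2.29^2.17 = 809.0 ft³/s

809 ft³/s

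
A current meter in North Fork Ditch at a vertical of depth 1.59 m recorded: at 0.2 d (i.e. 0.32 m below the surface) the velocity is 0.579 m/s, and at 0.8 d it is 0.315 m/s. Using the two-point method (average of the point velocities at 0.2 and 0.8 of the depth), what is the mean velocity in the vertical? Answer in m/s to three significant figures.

0.447 m/s

v̄ = (0.579 + 0.315) / 2 = 0.4470 m/s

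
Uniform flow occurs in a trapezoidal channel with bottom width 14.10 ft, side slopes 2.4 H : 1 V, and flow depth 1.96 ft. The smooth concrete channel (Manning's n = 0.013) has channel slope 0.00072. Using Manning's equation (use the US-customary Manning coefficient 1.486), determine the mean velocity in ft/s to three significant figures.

4.05 ft/s

A = (b + z·y)·y = (14.10 + 2.4×1.96)×1.96 = 36.86 ft²
P = b + 2y√(1+z²) = 14.10 + 2×1.96×√(1+2.4²) = 24.29 ft
R = A/P = 36.86/24.29 = 1.517 ft
Q = (1.486/n)·A·R^(2/3)·S^(1/2) = (1.486/0.013) × 36.86 × 1.517^(2/3) × 0.00072^(1/2) = 149.3 ft³/s
V = Q/A = 149.3/36.86 = 4.050 ft/s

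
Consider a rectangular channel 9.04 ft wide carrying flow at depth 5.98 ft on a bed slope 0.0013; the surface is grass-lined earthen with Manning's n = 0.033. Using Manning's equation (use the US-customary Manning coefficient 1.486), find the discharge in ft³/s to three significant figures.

165 ft³/s

A = b·y = 9.04 × 5.98 = 54.06 ft²
P = b + 2y = 9.04 + 2×5.98 = 21.00 ft
R = A/P = 54.06/21.00 = 2.574 ft
Q = (1.486/n)·A·R^(2/3)·S^(1/2) = (1.486/0.033) × 54.06 × 2.574^(2/3) × 0.0013^(1/2) = 164.9 ft³/s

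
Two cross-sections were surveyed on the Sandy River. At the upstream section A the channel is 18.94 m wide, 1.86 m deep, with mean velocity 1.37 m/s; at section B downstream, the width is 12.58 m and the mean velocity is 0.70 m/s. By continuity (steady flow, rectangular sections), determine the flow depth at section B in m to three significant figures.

5.48 m

Q = A₁V₁ = (18.94×1.86) × 1.37 = 48.26 m³/s
d₂ = Q/(b₂ V₂) = 48.26/(12.58×0.70) = 5.481 m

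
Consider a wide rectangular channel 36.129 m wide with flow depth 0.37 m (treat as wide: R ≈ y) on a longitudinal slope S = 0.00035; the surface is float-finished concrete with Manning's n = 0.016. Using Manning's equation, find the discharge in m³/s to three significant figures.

8.06 m³/s

A = b·y = 36.129 × 0.37 = 13.37 m²
Wide channel: R ≈ y = 0.37 m
Q = (1/n)·A·R^(2/3)·S^(1/2) = (1/0.016) × 13.37 × 0.3700^(2/3) × 0.00035^(1/2) = 8.056 m³/s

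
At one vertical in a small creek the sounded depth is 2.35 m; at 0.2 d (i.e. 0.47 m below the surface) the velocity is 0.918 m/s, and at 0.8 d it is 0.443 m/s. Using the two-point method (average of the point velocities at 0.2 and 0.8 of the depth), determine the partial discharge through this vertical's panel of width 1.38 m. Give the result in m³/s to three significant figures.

2.21 m³/s

v̄ = (0.918 + 0.443) / 2 = 0.6805 m/s
q = v̄ × d × w = 0.6805 × 2.35 × 1.38 = 2.207 m³/s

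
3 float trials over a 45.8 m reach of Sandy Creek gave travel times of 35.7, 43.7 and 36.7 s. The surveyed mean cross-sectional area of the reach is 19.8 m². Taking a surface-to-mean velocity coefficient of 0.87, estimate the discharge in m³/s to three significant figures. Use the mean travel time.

t̄ = (35.7 + 43.7 + 36.7) / 3 = 38.7 s
v_surface = L / t̄ = 45.8 / 38.7 = 1.183 m/s
v_mean = 0.87 × 1.183 = 1.030 m/s
Q = A × v_mean = 19.8 × 1.030 = 20.39 m³/s

20.4 m³/s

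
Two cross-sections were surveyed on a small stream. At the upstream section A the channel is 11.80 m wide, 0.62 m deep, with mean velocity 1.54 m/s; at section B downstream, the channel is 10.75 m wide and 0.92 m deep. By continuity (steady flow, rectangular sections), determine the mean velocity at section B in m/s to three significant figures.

1.14 m/s

Q = A₁V₁ = (11.80×0.62) × 1.54 = 11.27 m³/s
A₂ = 10.75 × 0.92 = 9.890 m²
V₂ = Q/A₂ = 11.27/9.890 = 1.139 m/s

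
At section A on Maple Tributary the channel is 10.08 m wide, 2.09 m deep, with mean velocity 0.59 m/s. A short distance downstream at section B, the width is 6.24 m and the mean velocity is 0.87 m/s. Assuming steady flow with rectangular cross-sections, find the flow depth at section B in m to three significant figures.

Q = A₁V₁ = (10.08×2.09) × 0.59 = 12.43 m³/s
d₂ = Q/(b₂ V₂) = 12.43/(6.24×0.87) = 2.290 m

2.29 m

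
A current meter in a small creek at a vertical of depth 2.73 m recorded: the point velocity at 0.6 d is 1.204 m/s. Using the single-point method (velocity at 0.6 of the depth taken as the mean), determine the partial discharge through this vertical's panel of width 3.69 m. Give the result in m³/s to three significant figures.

12.1 m³/s

v̄ = v₀.₆ = 1.204 m/s
q = v̄ × d × w = 1.204 × 2.73 × 3.69 = 12.13 m³/s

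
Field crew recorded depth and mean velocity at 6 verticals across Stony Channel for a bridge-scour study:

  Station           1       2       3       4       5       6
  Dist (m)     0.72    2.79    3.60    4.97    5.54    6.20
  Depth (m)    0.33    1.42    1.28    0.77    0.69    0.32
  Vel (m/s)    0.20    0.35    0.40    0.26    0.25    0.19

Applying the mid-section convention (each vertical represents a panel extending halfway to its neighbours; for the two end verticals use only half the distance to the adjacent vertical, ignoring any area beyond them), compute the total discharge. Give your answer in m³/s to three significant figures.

1.66 m³/s

w_1 = (2.79 − 0.72)/2 = 1.035 m; q_1 = 0.20 × 0.33 × 1.035 = 0.06831 m³/s
w_2 = (3.60 − 0.72)/2 = 1.44 m; q_2 = 0.35 × 1.42 × 1.44 = 0.7157 m³/s
w_3 = (4.97 − 2.79)/2 = 1.09 m; q_3 = 0.40 × 1.28 × 1.09 = 0.5581 m³/s
w_4 = (5.54 − 3.60)/2 = 0.97 m; q_4 = 0.26 × 0.77 × 0.97 = 0.1942 m³/s
w_5 = (6.20 − 4.97)/2 = 0.615 m; q_5 = 0.25 × 0.69 × 0.615 = 0.1061 m³/s
w_6 = (6.20 − 5.54)/2 = 0.33 m; q_6 = 0.19 × 0.32 × 0.33 = 0.02006 m³/s
Q = Σ qᵢ = 1.662 m³/s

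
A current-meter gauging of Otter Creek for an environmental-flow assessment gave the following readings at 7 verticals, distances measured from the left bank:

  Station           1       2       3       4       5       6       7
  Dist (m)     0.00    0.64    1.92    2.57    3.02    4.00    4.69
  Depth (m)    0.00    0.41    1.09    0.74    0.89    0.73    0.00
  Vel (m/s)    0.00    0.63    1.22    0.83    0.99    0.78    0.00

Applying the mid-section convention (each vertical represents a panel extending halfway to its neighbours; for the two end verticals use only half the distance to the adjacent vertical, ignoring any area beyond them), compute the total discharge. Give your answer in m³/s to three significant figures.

w_2 = (1.92 − 0.00)/2 = 0.96 m; q_2 = 0.63 × 0.41 × 0.96 = 0.2480 m³/s
w_3 = (2.57 − 0.64)/2 = 0.965 m; q_3 = 1.22 × 1.09 × 0.965 = 1.283 m³/s
w_4 = (3.02 − 1.92)/2 = 0.55 m; q_4 = 0.83 × 0.74 × 0.55 = 0.3378 m³/s
w_5 = (4.00 − 2.57)/2 = 0.715 m; q_5 = 0.99 × 0.89 × 0.715 = 0.6300 m³/s
w_6 = (4.69 − 3.02)/2 = 0.835 m; q_6 = 0.78 × 0.73 × 0.835 = 0.4754 m³/s
Stations 1, 7 contribute zero (depth or velocity is 0).
Q = Σ qᵢ = 2.974 m³/s

2.97 m³/s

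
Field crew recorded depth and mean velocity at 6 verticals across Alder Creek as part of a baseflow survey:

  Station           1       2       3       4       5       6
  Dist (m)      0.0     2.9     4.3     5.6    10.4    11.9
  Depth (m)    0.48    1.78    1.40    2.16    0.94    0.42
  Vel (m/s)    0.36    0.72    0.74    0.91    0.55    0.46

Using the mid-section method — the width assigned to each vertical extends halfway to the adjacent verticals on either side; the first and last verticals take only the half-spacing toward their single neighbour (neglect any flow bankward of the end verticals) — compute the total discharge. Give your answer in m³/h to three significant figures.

w_1 = (2.9 − 0.0)/2 = 1.45 m; q_1 = 0.36 × 0.48 × 1.45 = 0.2506 m³/s
w_2 = (4.3 − 0.0)/2 = 2.15 m; q_2 = 0.72 × 1.78 × 2.15 = 2.755 m³/s
w_3 = (5.6 − 2.9)/2 = 1.35 m; q_3 = 0.74 × 1.40 × 1.35 = 1.399 m³/s
w_4 = (10.4 − 4.3)/2 = 3.05 m; q_4 = 0.91 × 2.16 × 3.05 = 5.995 m³/s
w_5 = (11.9 − 5.6)/2 = 3.15 m; q_5 = 0.55 × 0.94 × 3.15 = 1.629 m³/s
w_6 = (11.9 − 10.4)/2 = 0.75 m; q_6 = 0.46 × 0.42 × 0.75 = 0.1449 m³/s
Q = Σ qᵢ = 12.17 m³/s
= 12.17 × 3600 = 43820 m³/h

43800 m³/h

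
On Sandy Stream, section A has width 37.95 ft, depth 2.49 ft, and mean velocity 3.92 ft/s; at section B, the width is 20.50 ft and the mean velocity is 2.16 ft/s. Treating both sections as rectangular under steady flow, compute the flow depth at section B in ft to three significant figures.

Q = A₁V₁ = (37.95×2.49) × 3.92 = 370.4 ft³/s
d₂ = Q/(b₂ V₂) = 370.4/(20.50×2.16) = 8.365 ft

8.37 ft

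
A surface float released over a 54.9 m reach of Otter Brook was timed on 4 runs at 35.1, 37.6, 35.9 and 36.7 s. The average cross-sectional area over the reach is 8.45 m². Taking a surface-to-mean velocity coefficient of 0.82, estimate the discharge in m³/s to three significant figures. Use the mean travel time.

t̄ = (35.1 + 37.6 + 35.9 + 36.7) / 4 = 36.325 s
v_surface = L / t̄ = 54.9 / 36.325 = 1.511 m/s
v_mean = 0.82 × 1.511 = 1.239 m/s
Q = A × v_mean = 8.45 × 1.239 = 10.47 m³/s

10.5 m³/s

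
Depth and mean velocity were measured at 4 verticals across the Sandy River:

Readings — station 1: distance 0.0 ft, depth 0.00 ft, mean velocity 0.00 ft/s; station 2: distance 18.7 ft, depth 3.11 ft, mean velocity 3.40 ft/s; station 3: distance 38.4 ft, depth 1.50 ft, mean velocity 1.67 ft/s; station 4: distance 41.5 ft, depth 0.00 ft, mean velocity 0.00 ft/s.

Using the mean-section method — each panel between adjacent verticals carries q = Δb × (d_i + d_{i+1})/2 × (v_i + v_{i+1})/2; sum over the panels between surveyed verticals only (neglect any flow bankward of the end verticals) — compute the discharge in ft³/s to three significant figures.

166 ft³/s

Panel 1-2: Δb = 18.7 ft, d̄ = (0.00+3.11)/2 = 1.555, v̄ = (0.00+3.40)/2 = 1.7 → q = 18.7×1.555×1.7 = 49.43 ft³/s
Panel 2-3: Δb = 19.7 ft, d̄ = (3.11+1.50)/2 = 2.305, v̄ = (3.40+1.67)/2 = 2.535 → q = 19.7×2.305×2.535 = 115.1 ft³/s
Panel 3-4: Δb = 3.1 ft, d̄ = (1.50+0.00)/2 = 0.75, v̄ = (1.67+0.00)/2 = 0.835 → q = 3.1×0.75×0.835 = 1.941 ft³/s
Q = Σ q = 166.5 ft³/s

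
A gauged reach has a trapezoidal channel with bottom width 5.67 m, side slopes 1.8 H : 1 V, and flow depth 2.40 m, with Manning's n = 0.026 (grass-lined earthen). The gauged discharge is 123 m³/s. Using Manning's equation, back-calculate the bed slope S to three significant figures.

A = (b + z·y)·y = (5.67 + 1.8×2.40)×2.40 = 23.98 m²
P = b + 2y√(1+z²) = 5.67 + 2×2.40×√(1+1.8²) = 15.55 m
R = A/P = 23.98/15.55 = 1.541 m
S = (Q·n / (1·A·R^(2/3)))² = (123×0.026 / (1×23.98×1.334))² = 0.009991

0.00999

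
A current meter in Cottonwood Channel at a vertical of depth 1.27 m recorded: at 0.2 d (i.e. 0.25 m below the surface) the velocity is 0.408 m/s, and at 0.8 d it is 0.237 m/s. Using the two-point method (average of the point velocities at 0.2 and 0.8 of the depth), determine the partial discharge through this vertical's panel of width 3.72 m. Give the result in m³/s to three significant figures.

v̄ = (0.408 + 0.237) / 2 = 0.3225 m/s
q = v̄ × d × w = 0.3225 × 1.27 × 3.72 = 1.524 m³/s

1.52 m³/s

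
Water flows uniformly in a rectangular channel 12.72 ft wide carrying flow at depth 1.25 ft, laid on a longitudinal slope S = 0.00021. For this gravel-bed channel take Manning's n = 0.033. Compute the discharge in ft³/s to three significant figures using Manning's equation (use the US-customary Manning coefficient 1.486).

10.7 ft³/s

A = b·y = 12.72 × 1.25 = 15.90 ft²
P = b + 2y = 12.72 + 2×1.25 = 15.22 ft
R = A/P = 15.90/15.22 = 1.045 ft
Q = (1.486/n)·A·R^(2/3)·S^(1/2) = (1.486/0.033) × 15.90 × 1.045^(2/3) × 0.00021^(1/2) = 10.68 ft³/s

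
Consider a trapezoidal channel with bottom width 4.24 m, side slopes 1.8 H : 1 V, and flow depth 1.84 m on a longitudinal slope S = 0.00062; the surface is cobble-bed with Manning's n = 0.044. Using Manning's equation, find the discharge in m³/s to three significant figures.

A = (b + z·y)·y = (4.24 + 1.8×1.84)×1.84 = 13.90 m²
P = b + 2y√(1+z²) = 4.24 + 2×1.84×√(1+1.8²) = 11.82 m
R = A/P = 13.90/11.82 = 1.176 m
Q = (1/n)·A·R^(2/3)·S^(1/2) = (1/0.044) × 13.90 × 1.176^(2/3) × 0.00062^(1/2) = 8.760 m³/s

8.76 m³/s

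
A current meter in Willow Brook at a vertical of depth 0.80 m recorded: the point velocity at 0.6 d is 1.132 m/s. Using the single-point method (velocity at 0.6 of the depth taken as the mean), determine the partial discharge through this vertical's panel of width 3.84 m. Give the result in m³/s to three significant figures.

v̄ = v₀.₆ = 1.132 m/s
q = v̄ × d × w = 1.132 × 0.80 × 3.84 = 3.478 m³/s

3.48 m³/s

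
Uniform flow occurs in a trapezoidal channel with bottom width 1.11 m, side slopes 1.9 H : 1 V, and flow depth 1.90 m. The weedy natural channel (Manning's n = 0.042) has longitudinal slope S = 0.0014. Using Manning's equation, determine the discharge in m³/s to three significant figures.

A = (b + z·y)·y = (1.11 + 1.9×1.90)×1.90 = 8.968 m²
P = b + 2y√(1+z²) = 1.11 + 2×1.90×√(1+1.9²) = 9.269 m
R = A/P = 8.968/9.269 = 0.9675 m
Q = (1/n)·A·R^(2/3)·S^(1/2) = (1/0.042) × 8.968 × 0.9675^(2/3) × 0.0014^(1/2) = 7.815 m³/s

7.82 m³/s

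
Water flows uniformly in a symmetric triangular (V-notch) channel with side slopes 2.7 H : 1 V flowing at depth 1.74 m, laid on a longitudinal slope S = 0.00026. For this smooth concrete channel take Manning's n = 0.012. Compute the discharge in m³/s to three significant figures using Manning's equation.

A = z·y² = 2.7×1.74² = 8.175 m²
P = 2y√(1+z²) = 2×1.74×√(1+2.7²) = 10.02 m
R = A/P = 8.175/10.02 = 0.8158 m
Q = (1/n)·A·R^(2/3)·S^(1/2) = (1/0.012) × 8.175 × 0.8158^(2/3) × 0.00026^(1/2) = 9.590 m³/s

9.59 m³/s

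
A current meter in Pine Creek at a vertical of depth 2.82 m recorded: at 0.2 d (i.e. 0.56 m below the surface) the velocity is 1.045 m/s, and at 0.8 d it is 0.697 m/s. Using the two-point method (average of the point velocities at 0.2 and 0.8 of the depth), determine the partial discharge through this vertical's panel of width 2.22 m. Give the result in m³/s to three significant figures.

v̄ = (1.045 + 0.697) / 2 = 0.8710 m/s
q = v̄ × d × w = 0.8710 × 2.82 × 2.22 = 5.453 m³/s

5.45 m³/s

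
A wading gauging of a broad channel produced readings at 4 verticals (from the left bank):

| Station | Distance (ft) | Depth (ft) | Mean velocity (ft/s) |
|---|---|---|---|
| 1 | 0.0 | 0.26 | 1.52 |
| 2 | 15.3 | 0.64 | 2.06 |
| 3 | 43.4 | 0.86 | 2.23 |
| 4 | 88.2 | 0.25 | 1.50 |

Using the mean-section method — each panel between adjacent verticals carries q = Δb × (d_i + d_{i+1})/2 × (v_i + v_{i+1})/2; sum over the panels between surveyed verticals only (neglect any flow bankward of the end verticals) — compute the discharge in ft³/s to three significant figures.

104 ft³/s

Panel 1-2: Δb = 15.3 ft, d̄ = (0.26+0.64)/2 = 0.45, v̄ = (1.52+2.06)/2 = 1.79 → q = 15.3×0.45×1.79 = 12.32 ft³/s
Panel 2-3: Δb = 28.1 ft, d̄ = (0.64+0.86)/2 = 0.75, v̄ = (2.06+2.23)/2 = 2.145 → q = 28.1×0.75×2.145 = 45.21 ft³/s
Panel 3-4: Δb = 44.8 ft, d̄ = (0.86+0.25)/2 = 0.555, v̄ = (2.23+1.50)/2 = 1.865 → q = 44.8×0.555×1.865 = 46.37 ft³/s
Q = Σ q = 103.9 ft³/s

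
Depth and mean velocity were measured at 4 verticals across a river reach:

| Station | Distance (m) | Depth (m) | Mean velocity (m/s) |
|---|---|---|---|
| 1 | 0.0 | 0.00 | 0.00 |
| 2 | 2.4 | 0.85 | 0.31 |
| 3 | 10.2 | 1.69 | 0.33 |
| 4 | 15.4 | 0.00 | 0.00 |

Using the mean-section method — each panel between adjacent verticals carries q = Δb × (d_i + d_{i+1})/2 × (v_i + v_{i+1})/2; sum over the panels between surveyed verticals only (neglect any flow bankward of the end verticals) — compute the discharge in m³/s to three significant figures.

Panel 1-2: Δb = 2.4 m, d̄ = (0.00+0.85)/2 = 0.425, v̄ = (0.00+0.31)/2 = 0.155 → q = 2.4×0.425×0.155 = 0.1581 m³/s
Panel 2-3: Δb = 7.8 m, d̄ = (0.85+1.69)/2 = 1.27, v̄ = (0.31+0.33)/2 = 0.32 → q = 7.8×1.27×0.32 = 3.170 m³/s
Panel 3-4: Δb = 5.2 m, d̄ = (1.69+0.00)/2 = 0.845, v̄ = (0.33+0.00)/2 = 0.165 → q = 5.2×0.845×0.165 = 0.7250 m³/s
Q = Σ q = 4.053 m³/s

4.05 m³/s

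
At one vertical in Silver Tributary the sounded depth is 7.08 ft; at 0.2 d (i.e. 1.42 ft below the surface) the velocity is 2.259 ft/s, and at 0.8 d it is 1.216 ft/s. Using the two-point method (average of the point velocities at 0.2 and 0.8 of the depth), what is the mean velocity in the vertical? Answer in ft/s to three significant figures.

1.74 ft/s

v̄ = (2.259 + 1.216) / 2 = 1.738 ft/s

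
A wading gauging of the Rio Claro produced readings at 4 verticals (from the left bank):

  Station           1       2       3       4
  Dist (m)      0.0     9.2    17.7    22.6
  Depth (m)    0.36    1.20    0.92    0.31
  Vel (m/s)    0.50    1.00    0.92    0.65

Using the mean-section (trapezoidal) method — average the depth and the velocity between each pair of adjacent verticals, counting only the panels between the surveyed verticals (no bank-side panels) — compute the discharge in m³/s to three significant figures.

16.4 m³/s

Panel 1-2: Δb = 9.2 m, d̄ = (0.36+1.20)/2 = 0.78, v̄ = (0.50+1.00)/2 = 0.75 → q = 9.2×0.78×0.75 = 5.382 m³/s
Panel 2-3: Δb = 8.5 m, d̄ = (1.20+0.92)/2 = 1.06, v̄ = (1.00+0.92)/2 = 0.96 → q = 8.5×1.06×0.96 = 8.650 m³/s
Panel 3-4: Δb = 4.9 m, d̄ = (0.92+0.31)/2 = 0.615, v̄ = (0.92+0.65)/2 = 0.785 → q = 4.9×0.615×0.785 = 2.366 m³/s
Q = Σ q = 16.40 m³/s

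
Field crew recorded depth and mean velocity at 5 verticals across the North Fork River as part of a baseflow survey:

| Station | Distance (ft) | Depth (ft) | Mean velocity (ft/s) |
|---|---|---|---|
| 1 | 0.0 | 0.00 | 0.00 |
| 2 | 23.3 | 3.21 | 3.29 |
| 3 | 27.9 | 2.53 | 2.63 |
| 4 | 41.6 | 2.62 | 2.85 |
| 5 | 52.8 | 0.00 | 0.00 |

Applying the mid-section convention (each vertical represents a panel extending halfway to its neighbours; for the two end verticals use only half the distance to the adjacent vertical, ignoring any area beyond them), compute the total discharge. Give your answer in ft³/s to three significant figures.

301 ft³/s

w_2 = (27.9 − 0.0)/2 = 13.95 ft; q_2 = 3.29 × 3.21 × 13.95 = 147.3 ft³/s
w_3 = (41.6 − 23.3)/2 = 9.15 ft; q_3 = 2.63 × 2.53 × 9.15 = 60.88 ft³/s
w_4 = (52.8 − 27.9)/2 = 12.45 ft; q_4 = 2.85 × 2.62 × 12.45 = 92.96 ft³/s
Stations 1, 5 contribute zero (depth or velocity is 0).
Q = Σ qᵢ = 301.2 ft³/s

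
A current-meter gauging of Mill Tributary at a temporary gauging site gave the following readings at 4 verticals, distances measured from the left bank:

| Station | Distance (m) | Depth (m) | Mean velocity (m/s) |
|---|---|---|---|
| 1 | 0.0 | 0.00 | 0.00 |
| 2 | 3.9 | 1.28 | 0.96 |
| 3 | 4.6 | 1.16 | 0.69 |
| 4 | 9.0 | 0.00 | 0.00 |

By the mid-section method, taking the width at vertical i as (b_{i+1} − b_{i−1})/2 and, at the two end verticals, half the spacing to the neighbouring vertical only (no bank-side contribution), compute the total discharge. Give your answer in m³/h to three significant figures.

w_2 = (4.6 − 0.0)/2 = 2.3 m; q_2 = 0.96 × 1.28 × 2.3 = 2.826 m³/s
w_3 = (9.0 − 3.9)/2 = 2.55 m; q_3 = 0.69 × 1.16 × 2.55 = 2.041 m³/s
Stations 1, 4 contribute zero (depth or velocity is 0).
Q = Σ qᵢ = 4.867 m³/s
= 4.867 × 3600 = 17520 m³/h

17500 m³/h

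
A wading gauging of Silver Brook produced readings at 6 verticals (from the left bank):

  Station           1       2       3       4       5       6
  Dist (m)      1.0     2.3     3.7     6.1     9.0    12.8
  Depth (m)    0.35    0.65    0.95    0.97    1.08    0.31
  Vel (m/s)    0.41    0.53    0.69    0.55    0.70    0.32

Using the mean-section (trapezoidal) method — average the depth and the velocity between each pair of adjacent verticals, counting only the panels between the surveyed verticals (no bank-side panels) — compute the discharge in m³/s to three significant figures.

Panel 1-2: Δb = 1.3 m, d̄ = (0.35+0.65)/2 = 0.5, v̄ = (0.41+0.53)/2 = 0.47 → q = 1.3×0.5×0.47 = 0.3055 m³/s
Panel 2-3: Δb = 1.4 m, d̄ = (0.65+0.95)/2 = 0.8, v̄ = (0.53+0.69)/2 = 0.61 → q = 1.4×0.8×0.61 = 0.6832 m³/s
Panel 3-4: Δb = 2.4 m, d̄ = (0.95+0.97)/2 = 0.96, v̄ = (0.69+0.55)/2 = 0.62 → q = 2.4×0.96×0.62 = 1.428 m³/s
Panel 4-5: Δb = 2.9 m, d̄ = (0.97+1.08)/2 = 1.025, v̄ = (0.55+0.70)/2 = 0.625 → q = 2.9×1.025×0.625 = 1.858 m³/s
Panel 5-6: Δb = 3.8 m, d̄ = (1.08+0.31)/2 = 0.695, v̄ = (0.70+0.32)/2 = 0.51 → q = 3.8×0.695×0.51 = 1.347 m³/s
Q = Σ q = 5.622 m³/s

5.62 m³/s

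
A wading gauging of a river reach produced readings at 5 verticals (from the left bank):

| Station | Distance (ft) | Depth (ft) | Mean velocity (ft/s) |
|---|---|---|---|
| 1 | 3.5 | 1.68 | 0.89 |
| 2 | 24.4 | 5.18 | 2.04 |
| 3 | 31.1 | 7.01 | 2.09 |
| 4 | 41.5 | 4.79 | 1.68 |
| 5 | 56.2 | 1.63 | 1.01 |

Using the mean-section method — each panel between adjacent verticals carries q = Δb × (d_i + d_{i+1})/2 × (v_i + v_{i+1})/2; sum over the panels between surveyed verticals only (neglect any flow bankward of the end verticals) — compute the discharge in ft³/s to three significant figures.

368 ft³/s

Panel 1-2: Δb = 20.9 ft, d̄ = (1.68+5.18)/2 = 3.43, v̄ = (0.89+2.04)/2 = 1.465 → q = 20.9×3.43×1.465 = 105.0 ft³/s
Panel 2-3: Δb = 6.7 ft, d̄ = (5.18+7.01)/2 = 6.095, v̄ = (2.04+2.09)/2 = 2.065 → q = 6.7×6.095×2.065 = 84.33 ft³/s
Panel 3-4: Δb = 10.4 ft, d̄ = (7.01+4.79)/2 = 5.9, v̄ = (2.09+1.68)/2 = 1.885 → q = 10.4×5.9×1.885 = 115.7 ft³/s
Panel 4-5: Δb = 14.7 ft, d̄ = (4.79+1.63)/2 = 3.21, v̄ = (1.68+1.01)/2 = 1.345 → q = 14.7×3.21×1.345 = 63.47 ft³/s
Q = Σ q = 368.5 ft³/s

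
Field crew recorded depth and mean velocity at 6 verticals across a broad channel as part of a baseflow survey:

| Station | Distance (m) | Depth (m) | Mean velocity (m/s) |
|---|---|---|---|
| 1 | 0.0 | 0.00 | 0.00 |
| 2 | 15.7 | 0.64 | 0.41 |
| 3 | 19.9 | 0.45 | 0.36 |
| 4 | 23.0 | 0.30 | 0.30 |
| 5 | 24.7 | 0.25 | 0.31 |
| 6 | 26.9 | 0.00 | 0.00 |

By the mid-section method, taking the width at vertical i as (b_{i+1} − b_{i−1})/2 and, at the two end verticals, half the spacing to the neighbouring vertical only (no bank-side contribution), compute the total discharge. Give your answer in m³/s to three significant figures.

3.57 m³/s

w_2 = (19.9 − 0.0)/2 = 9.95 m; q_2 = 0.41 × 0.64 × 9.95 = 2.611 m³/s
w_3 = (23.0 − 15.7)/2 = 3.65 m; q_3 = 0.36 × 0.45 × 3.65 = 0.5913 m³/s
w_4 = (24.7 − 19.9)/2 = 2.4 m; q_4 = 0.30 × 0.30 × 2.4 = 0.2160 m³/s
w_5 = (26.9 − 23.0)/2 = 1.95 m; q_5 = 0.31 × 0.25 × 1.95 = 0.1511 m³/s
Stations 1, 6 contribute zero (depth or velocity is 0).
Q = Σ qᵢ = 3.569 m³/s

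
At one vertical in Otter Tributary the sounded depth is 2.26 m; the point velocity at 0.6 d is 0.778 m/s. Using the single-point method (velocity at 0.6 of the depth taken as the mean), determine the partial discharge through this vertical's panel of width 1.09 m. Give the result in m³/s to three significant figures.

v̄ = v₀.₆ = 0.778 m/s
q = v̄ × d × w = 0.7780 × 2.26 × 1.09 = 1.917 m³/s

1.92 m³/s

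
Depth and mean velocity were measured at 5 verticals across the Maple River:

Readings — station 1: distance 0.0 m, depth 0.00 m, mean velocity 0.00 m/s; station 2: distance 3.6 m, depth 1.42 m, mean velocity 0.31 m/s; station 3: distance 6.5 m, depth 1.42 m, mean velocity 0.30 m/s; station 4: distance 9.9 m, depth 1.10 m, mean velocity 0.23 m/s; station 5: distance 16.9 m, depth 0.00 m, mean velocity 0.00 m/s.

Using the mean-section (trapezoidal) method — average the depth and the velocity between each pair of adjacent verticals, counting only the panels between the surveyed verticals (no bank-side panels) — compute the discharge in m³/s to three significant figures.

Panel 1-2: Δb = 3.6 m, d̄ = (0.00+1.42)/2 = 0.71, v̄ = (0.00+0.31)/2 = 0.155 → q = 3.6×0.71×0.155 = 0.3962 m³/s
Panel 2-3: Δb = 2.9 m, d̄ = (1.42+1.42)/2 = 1.42, v̄ = (0.31+0.30)/2 = 0.305 → q = 2.9×1.42×0.305 = 1.256 m³/s
Panel 3-4: Δb = 3.4 m, d̄ = (1.42+1.10)/2 = 1.26, v̄ = (0.30+0.23)/2 = 0.265 → q = 3.4×1.26×0.265 = 1.135 m³/s
Panel 4-5: Δb = 7 m, d̄ = (1.10+0.00)/2 = 0.55, v̄ = (0.23+0.00)/2 = 0.115 → q = 7×0.55×0.115 = 0.4428 m³/s
Q = Σ q = 3.230 m³/s

3.23 m³/s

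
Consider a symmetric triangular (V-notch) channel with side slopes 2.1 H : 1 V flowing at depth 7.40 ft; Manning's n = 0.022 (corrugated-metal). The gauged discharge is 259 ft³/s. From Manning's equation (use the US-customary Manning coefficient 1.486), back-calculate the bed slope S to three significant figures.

A = z·y² = 2.1×7.40² = 115.0 ft²
P = 2y√(1+z²) = 2×7.40×√(1+2.1²) = 34.42 ft
R = A/P = 115.0/34.42 = 3.341 ft
S = (Q·n / (1.486·A·R^(2/3)))² = (259×0.022 / (1.486×115.0×2.235))² = 0.0002226

0.000223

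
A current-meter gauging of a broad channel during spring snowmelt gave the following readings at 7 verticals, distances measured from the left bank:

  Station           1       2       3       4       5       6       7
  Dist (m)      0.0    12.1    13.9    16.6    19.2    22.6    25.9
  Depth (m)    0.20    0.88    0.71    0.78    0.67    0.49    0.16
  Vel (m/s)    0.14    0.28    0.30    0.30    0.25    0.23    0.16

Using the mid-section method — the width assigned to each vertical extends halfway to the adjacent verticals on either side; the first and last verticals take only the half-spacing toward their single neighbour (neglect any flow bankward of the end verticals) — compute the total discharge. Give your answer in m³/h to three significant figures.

14100 m³/h

w_1 = (12.1 − 0.0)/2 = 6.05 m; q_1 = 0.14 × 0.20 × 6.05 = 0.1694 m³/s
w_2 = (13.9 − 0.0)/2 = 6.95 m; q_2 = 0.28 × 0.88 × 6.95 = 1.712 m³/s
w_3 = (16.6 − 12.1)/2 = 2.25 m; q_3 = 0.30 × 0.71 × 2.25 = 0.4793 m³/s
w_4 = (19.2 − 13.9)/2 = 2.65 m; q_4 = 0.30 × 0.78 × 2.65 = 0.6201 m³/s
w_5 = (22.6 − 16.6)/2 = 3 m; q_5 = 0.25 × 0.67 × 3 = 0.5025 m³/s
w_6 = (25.9 − 19.2)/2 = 3.35 m; q_6 = 0.23 × 0.49 × 3.35 = 0.3775 m³/s
w_7 = (25.9 − 22.6)/2 = 1.65 m; q_7 = 0.16 × 0.16 × 1.65 = 0.04224 m³/s
Q = Σ qᵢ = 3.904 m³/s
= 3.904 × 3600 = 14050 m³/h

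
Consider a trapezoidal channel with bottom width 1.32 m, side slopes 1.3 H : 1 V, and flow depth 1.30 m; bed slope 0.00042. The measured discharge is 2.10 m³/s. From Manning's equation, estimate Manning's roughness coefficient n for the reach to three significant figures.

0.0301

A = (b + z·y)·y = (1.32 + 1.3×1.30)×1.30 = 3.913 m²
P = b + 2y√(1+z²) = 1.32 + 2×1.30×√(1+1.3²) = 5.584 m
R = A/P = 3.913/5.584 = 0.7007 m
n = (1/Q)·A·R^(2/3)·S^(1/2) = (1/2.10) × 3.913 × 0.7889 × 0.02049 = 0.03013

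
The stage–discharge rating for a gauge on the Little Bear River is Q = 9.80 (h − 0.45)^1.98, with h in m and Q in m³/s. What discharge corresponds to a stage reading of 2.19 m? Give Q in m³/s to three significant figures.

29.3 m³/s

Q = 9.80 × (2.19 − 0.45)^1.98 = 9.80 × 1.74^1.98 = 29.34 m³/s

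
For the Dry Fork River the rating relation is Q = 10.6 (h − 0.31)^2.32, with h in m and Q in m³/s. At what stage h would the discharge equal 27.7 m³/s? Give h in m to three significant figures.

1.82 m

h − h₀ = (Q/C)^(1/b) = (27.7/10.6)^(1/2.32) = 1.513 m
h = 0.31 + 1.513 = 1.823 m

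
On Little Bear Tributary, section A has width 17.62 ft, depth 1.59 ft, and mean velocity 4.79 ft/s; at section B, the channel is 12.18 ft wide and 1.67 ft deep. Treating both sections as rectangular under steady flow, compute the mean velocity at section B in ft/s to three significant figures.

6.60 ft/s

Q = A₁V₁ = (17.62×1.59) × 4.79 = 134.2 ft³/s
A₂ = 12.18 × 1.67 = 20.34 ft²
V₂ = Q/A₂ = 134.2/20.34 = 6.597 ft/s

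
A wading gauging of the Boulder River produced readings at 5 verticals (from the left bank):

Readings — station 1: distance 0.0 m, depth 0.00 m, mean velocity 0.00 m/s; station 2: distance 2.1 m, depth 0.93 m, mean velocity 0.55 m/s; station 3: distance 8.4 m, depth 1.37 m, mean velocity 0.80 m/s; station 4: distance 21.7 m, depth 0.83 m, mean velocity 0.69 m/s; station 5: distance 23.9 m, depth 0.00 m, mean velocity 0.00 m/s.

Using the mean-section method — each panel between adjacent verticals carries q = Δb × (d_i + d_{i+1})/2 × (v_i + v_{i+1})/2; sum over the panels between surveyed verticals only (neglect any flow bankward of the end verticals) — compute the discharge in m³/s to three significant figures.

Panel 1-2: Δb = 2.1 m, d̄ = (0.00+0.93)/2 = 0.465, v̄ = (0.00+0.55)/2 = 0.275 → q = 2.1×0.465×0.275 = 0.2685 m³/s
Panel 2-3: Δb = 6.3 m, d̄ = (0.93+1.37)/2 = 1.15, v̄ = (0.55+0.80)/2 = 0.675 → q = 6.3×1.15×0.675 = 4.890 m³/s
Panel 3-4: Δb = 13.3 m, d̄ = (1.37+0.83)/2 = 1.1, v̄ = (0.80+0.69)/2 = 0.745 → q = 13.3×1.1×0.745 = 10.90 m³/s
Panel 4-5: Δb = 2.2 m, d̄ = (0.83+0.00)/2 = 0.415, v̄ = (0.69+0.00)/2 = 0.345 → q = 2.2×0.415×0.345 = 0.3150 m³/s
Q = Σ q = 16.37 m³/s

16.4 m³/s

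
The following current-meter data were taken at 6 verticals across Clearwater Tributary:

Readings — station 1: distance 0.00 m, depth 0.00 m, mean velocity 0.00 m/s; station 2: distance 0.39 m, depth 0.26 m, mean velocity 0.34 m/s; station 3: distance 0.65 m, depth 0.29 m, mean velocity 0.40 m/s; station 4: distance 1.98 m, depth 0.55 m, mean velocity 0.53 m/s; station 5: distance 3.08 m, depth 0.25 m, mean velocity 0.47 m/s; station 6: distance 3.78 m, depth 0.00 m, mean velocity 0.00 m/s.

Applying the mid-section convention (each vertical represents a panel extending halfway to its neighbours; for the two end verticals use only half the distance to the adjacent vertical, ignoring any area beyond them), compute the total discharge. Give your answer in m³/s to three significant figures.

0.581 m³/s

w_2 = (0.65 − 0.00)/2 = 0.325 m; q_2 = 0.34 × 0.26 × 0.325 = 0.02873 m³/s
w_3 = (1.98 − 0.39)/2 = 0.795 m; q_3 = 0.40 × 0.29 × 0.795 = 0.09222 m³/s
w_4 = (3.08 − 0.65)/2 = 1.215 m; q_4 = 0.53 × 0.55 × 1.215 = 0.3542 m³/s
w_5 = (3.78 − 1.98)/2 = 0.9 m; q_5 = 0.47 × 0.25 × 0.9 = 0.1058 m³/s
Stations 1, 6 contribute zero (depth or velocity is 0).
Q = Σ qᵢ = 0.5809 m³/s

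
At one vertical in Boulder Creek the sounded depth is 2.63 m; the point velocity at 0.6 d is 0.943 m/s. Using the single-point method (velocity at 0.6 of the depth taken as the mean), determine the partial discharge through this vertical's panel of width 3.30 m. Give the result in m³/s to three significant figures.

8.18 m³/s

v̄ = v₀.₆ = 0.943 m/s
q = v̄ × d × w = 0.9430 × 2.63 × 3.30 = 8.184 m³/s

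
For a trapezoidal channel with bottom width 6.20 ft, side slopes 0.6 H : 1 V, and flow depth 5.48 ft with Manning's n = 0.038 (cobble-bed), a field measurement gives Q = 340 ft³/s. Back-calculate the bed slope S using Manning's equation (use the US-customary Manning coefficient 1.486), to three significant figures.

0.00730

A = (b + z·y)·y = (6.20 + 0.6×5.48)×5.48 = 51.99 ft²
P = b + 2y√(1+z²) = 6.20 + 2×5.48×√(1+0.6²) = 18.98 ft
R = A/P = 51.99/18.98 = 2.739 ft
S = (Q·n / (1.486·A·R^(2/3)))² = (340×0.038 / (1.486×51.99×1.958))² = 0.007296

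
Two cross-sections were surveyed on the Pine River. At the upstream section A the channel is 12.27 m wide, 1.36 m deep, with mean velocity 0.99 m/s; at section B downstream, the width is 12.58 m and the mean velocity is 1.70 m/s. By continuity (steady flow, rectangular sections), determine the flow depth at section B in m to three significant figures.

0.772 m

Q = A₁V₁ = (12.27×1.36) × 0.99 = 16.52 m³/s
d₂ = Q/(b₂ V₂) = 16.52/(12.58×1.70) = 0.7725 m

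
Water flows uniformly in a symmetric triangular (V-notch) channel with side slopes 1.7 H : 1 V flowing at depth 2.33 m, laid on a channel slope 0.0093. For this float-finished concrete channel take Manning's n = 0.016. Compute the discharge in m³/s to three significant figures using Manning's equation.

55.8 m³/s

A = z·y² = 1.7×2.33² = 9.229 m²
P = 2y√(1+z²) = 2×2.33×√(1+1.7²) = 9.191 m
R = A/P = 9.229/9.191 = 1.004 m
Q = (1/n)·A·R^(2/3)·S^(1/2) = (1/0.016) × 9.229 × 1.004^(2/3) × 0.0093^(1/2) = 55.78 m³/s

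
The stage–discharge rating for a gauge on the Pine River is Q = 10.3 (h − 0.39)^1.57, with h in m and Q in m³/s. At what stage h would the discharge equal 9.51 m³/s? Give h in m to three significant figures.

1.34 m

h − h₀ = (Q/C)^(1/b) = (9.51/10.3)^(1/1.57) = 0.9504 m
h = 0.39 + 0.9504 = 1.340 m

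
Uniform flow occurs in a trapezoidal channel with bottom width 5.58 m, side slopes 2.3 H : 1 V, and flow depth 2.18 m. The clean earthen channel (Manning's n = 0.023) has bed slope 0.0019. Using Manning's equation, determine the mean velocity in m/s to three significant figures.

2.37 m/s

A = (b + z·y)·y = (5.58 + 2.3×2.18)×2.18 = 23.09 m²
P = b + 2y√(1+z²) = 5.58 + 2×2.18×√(1+2.3²) = 16.51 m
R = A/P = 23.09/16.51 = 1.398 m
Q = (1/n)·A·R^(2/3)·S^(1/2) = (1/0.023) × 23.09 × 1.398^(2/3) × 0.0019^(1/2) = 54.73 m³/s
V = Q/A = 54.73/23.09 = 2.370 m/s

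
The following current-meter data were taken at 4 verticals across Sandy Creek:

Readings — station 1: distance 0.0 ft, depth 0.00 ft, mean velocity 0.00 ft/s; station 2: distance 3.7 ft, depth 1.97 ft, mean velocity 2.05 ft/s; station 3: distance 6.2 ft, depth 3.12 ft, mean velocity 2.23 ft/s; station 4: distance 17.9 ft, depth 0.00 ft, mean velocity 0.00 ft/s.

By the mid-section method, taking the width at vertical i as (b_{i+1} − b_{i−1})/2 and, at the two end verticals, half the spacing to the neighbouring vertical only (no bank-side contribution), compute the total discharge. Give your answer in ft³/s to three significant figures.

w_2 = (6.2 − 0.0)/2 = 3.1 ft; q_2 = 2.05 × 1.97 × 3.1 = 12.52 ft³/s
w_3 = (17.9 − 3.7)/2 = 7.1 ft; q_3 = 2.23 × 3.12 × 7.1 = 49.40 ft³/s
Stations 1, 4 contribute zero (depth or velocity is 0).
Q = Σ qᵢ = 61.92 ft³/s

61.9 ft³/s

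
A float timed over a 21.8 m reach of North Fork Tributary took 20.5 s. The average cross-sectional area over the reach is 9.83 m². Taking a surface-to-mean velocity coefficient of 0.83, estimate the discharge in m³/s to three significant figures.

v_surface = L / t̄ = 21.8 / 20.5 = 1.063 m/s
v_mean = 0.83 × 1.063 = 0.8826 m/s
Q = A × v_mean = 9.83 × 0.8826 = 8.676 m³/s

8.68 m³/s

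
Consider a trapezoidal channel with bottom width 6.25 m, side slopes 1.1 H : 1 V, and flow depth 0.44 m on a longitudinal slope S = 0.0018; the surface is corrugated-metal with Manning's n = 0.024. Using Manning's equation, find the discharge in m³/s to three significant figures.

2.81 m³/s

A = (b + z·y)·y = (6.25 + 1.1×0.44)×0.44 = 2.963 m²
P = b + 2y√(1+z²) = 6.25 + 2×0.44×√(1+1.1²) = 7.558 m
R = A/P = 2.963/7.558 = 0.3920 m
Q = (1/n)·A·R^(2/3)·S^(1/2) = (1/0.024) × 2.963 × 0.3920^(2/3) × 0.0018^(1/2) = 2.806 m³/s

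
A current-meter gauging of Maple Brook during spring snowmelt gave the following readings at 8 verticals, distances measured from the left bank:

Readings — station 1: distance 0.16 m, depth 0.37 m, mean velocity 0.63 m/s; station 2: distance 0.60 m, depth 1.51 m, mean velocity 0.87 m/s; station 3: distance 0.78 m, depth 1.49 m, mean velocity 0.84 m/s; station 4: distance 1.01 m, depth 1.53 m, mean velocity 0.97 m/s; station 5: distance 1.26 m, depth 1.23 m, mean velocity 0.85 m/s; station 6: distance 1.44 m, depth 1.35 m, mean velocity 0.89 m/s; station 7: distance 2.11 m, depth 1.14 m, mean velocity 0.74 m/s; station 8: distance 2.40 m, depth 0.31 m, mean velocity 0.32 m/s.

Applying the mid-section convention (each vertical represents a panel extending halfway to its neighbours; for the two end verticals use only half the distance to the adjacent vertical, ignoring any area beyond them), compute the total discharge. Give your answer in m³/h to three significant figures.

8010 m³/h

w_1 = (0.60 − 0.16)/2 = 0.22 m; q_1 = 0.63 × 0.37 × 0.22 = 0.05128 m³/s
w_2 = (0.78 − 0.16)/2 = 0.31 m; q_2 = 0.87 × 1.51 × 0.31 = 0.4072 m³/s
w_3 = (1.01 − 0.60)/2 = 0.205 m; q_3 = 0.84 × 1.49 × 0.205 = 0.2566 m³/s
w_4 = (1.26 − 0.78)/2 = 0.24 m; q_4 = 0.97 × 1.53 × 0.24 = 0.3562 m³/s
w_5 = (1.44 − 1.01)/2 = 0.215 m; q_5 = 0.85 × 1.23 × 0.215 = 0.2248 m³/s
w_6 = (2.11 − 1.26)/2 = 0.425 m; q_6 = 0.89 × 1.35 × 0.425 = 0.5106 m³/s
w_7 = (2.40 − 1.44)/2 = 0.48 m; q_7 = 0.74 × 1.14 × 0.48 = 0.4049 m³/s
w_8 = (2.40 − 2.11)/2 = 0.145 m; q_8 = 0.32 × 0.31 × 0.145 = 0.01438 m³/s
Q = Σ qᵢ = 2.226 m³/s
= 2.226 × 3600 = 8014 m³/h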